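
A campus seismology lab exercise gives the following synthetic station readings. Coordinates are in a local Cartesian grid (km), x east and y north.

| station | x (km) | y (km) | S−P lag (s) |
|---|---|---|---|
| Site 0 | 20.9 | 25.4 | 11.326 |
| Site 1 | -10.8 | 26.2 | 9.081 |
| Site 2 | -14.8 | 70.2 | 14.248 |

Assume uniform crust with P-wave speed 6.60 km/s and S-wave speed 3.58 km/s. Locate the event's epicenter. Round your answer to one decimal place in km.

-40.8 km east, -38.2 km north

Distance from S−P lag: d = Δt · v_P v_S / (v_P − v_S) = Δt · (6.60·3.58)/(6.60−3.58) ≈ 7.8238·Δt.
So d_Site 0 = 88.61, d_Site 1 = 71.05, d_Site 2 = 111.47 km.
Circle about each station: (x − 20.9)² + (y − 25.4)² = 88.61²; (x + 10.8)² + (y − 26.2)² = 71.05²; (x + 14.8)² + (y − 70.2)² = 111.47².
Subtracting pairs of circle equations eliminates x²+y² and gives linear equations (the radical axes):
-63.4 x + 1.6 y = 2524.74
-71.4 x + 89.6 y = -508.72
Solving the 2×2 system: x ≈ -40.8, y ≈ -38.2 km.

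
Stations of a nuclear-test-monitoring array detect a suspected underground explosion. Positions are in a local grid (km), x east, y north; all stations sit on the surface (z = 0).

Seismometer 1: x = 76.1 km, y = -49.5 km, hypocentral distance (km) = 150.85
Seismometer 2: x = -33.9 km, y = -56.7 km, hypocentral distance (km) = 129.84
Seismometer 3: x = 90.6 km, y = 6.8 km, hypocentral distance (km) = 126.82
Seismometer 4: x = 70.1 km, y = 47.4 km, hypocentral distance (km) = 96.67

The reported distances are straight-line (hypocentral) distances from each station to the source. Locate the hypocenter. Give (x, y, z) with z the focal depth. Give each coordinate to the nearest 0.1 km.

x ≈ -13.3 km, y ≈ 62.8 km, depth ≈ 46.4 km

Each station gives a sphere (x−x_i)² + (y−y_i)² + z² = d_i² (stations at z=0).
Subtracting the Seismometer 1 sphere from Seismometer 2 and Seismometer 3: z² cancels, leaving linear equations in x and y:
-220.0 x − 14.4 y = 2019.94
29.0 x + 112.6 y = 6685.55
Solving: x ≈ -13.292, y ≈ 62.798 km (keep extra digits for the depth step; rounded: -13.3, 62.8).
Then from the Seismometer 1 sphere: z² = 150.85² − (x − 76.1)² − (y + 49.5)² with x = -13.292, y = 62.798, so z ≈ 46.411 ≈ 46.4 km.
Check against Seismometer 4 (with the unrounded solution): distance 96.67 ≈ 96.67 km. ✓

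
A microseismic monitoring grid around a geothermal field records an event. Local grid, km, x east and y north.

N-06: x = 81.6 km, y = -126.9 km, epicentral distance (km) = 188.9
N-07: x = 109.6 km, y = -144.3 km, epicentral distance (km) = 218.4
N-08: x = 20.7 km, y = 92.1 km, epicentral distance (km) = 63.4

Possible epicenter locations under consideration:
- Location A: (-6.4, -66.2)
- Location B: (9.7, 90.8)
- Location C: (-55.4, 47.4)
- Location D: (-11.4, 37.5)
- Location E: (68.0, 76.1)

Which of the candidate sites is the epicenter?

For each candidate, compare |candidate − station| to the reported distance:
Location A: residuals N-06 82.0, N-07 78.6, N-08 97.2 → max 97.2 km
Location B: residuals N-06 40.4, N-07 37.0, N-08 52.3 → max 52.3 km
Location C: residuals N-06 32.8, N-07 34.5, N-08 24.9 → max 34.5 km
Location D: residuals N-06 0.0, N-07 0.0, N-08 0.1 → max 0.1 km
Location E: residuals N-06 14.6, N-07 5.9, N-08 13.5 → max 14.6 km
Only Location D has all residuals ≈ 0.

Location D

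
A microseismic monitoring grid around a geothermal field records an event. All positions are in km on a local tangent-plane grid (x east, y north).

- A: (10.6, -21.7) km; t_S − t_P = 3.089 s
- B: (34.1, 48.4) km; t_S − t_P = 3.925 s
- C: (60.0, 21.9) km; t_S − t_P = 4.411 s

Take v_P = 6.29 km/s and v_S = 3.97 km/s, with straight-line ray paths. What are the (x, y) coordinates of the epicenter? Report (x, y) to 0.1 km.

13.7 km east, 11.4 km north

Distance from S−P lag: d = Δt · v_P v_S / (v_P − v_S) = Δt · (6.29·3.97)/(6.29−3.97) ≈ 10.7635·Δt.
So d_A = 33.25, d_B = 42.25, d_C = 47.48 km.
Circle about each station: (x − 10.6)² + (y + 21.7)² = 33.25²; (x − 34.1)² + (y − 48.4)² = 42.25²; (x − 60.0)² + (y − 21.9)² = 47.48².
Subtracting pairs of circle equations eliminates x²+y² and gives linear equations (the radical axes):
47.0 x + 140.2 y = 2242.62
98.8 x + 87.2 y = 2347.57
Solving the 2×2 system: x ≈ 13.7, y ≈ 11.4 km.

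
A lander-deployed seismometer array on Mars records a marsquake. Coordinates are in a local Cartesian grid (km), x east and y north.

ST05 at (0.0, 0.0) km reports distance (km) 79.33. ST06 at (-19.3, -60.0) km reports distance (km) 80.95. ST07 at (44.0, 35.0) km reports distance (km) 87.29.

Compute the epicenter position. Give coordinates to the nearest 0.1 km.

Circle about each station: x² + y² = 79.33²; (x + 19.3)² + (y + 60.0)² = 80.95²; (x − 44.0)² + (y − 35.0)² = 87.29².
Subtracting the ST05 equation from the ST06 and ST07 equations removes the quadratic terms:
-38.6 x − 120.0 y = 3712.84
88.0 x + 70.0 y = 1834.70
Solving the 2×2 system: x ≈ 61.1, y ≈ -50.6 km.

(61.1, -50.6)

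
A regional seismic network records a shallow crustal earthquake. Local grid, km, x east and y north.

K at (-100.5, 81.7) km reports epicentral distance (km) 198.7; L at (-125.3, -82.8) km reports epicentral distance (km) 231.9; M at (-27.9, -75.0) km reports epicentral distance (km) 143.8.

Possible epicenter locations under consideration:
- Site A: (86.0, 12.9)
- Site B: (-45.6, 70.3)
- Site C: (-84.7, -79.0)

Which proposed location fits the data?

For each candidate, compare |candidate − station| to the reported distance:
Site A: residuals K 0.1, L 0.1, M 0.1 → max 0.1 km
Site B: residuals K 142.6, L 59.3, M 2.6 → max 142.6 km
Site C: residuals K 37.2, L 191.1, M 86.9 → max 191.1 km
Only Site A has all residuals ≈ 0.

Site A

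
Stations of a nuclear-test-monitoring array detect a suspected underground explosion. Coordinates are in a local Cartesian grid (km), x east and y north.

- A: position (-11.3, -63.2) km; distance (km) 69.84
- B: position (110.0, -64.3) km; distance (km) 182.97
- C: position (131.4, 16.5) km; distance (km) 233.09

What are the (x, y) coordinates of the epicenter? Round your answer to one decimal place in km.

x ≈ -68.9 km, y ≈ -102.7 km

Circle about each station: (x + 11.3)² + (y + 63.2)² = 69.84²; (x − 110.0)² + (y + 64.3)² = 182.97²; (x − 131.4)² + (y − 16.5)² = 233.09².
Subtracting pairs of circle equations eliminates x²+y² and gives linear equations (the radical axes):
242.6 x − 2.2 y = -16487.84
285.4 x + 159.4 y = -36037.04
Solving the 2×2 system: x ≈ -68.9, y ≈ -102.7 km.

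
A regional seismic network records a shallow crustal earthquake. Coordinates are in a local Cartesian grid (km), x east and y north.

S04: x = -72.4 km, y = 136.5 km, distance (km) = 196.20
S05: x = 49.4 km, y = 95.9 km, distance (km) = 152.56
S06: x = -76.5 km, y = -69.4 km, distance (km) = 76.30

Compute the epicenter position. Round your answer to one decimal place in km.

-3.5 km east, -47.2 km north

Circle about each station: (x + 72.4)² + (y − 136.5)² = 196.20²; (x − 49.4)² + (y − 95.9)² = 152.56²; (x + 76.5)² + (y + 69.4)² = 76.30².
Subtracting the S04 equation from the S05 and S06 equations removes the quadratic terms:
243.6 x − 81.2 y = 2983.05
-8.2 x − 411.8 y = 19467.35
Solving the 2×2 system: x ≈ -3.5, y ≈ -47.2 km.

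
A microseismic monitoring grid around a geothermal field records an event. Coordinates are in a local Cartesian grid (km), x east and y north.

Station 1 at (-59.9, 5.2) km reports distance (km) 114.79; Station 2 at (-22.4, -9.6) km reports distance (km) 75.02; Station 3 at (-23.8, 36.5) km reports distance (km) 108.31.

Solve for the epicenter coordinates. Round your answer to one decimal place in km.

(40.3, -50.8)

Circle about each station: (x + 59.9)² + (y − 5.2)² = 114.79²; (x + 22.4)² + (y + 9.6)² = 75.02²; (x + 23.8)² + (y − 36.5)² = 108.31².
Subtracting pairs of circle equations eliminates x²+y² and gives linear equations (the radical axes):
75.0 x − 29.6 y = 4527.61
72.2 x + 62.6 y = -270.67
Solving the 2×2 system: x ≈ 40.3, y ≈ -50.8 km.
Check against Station 1 (with the unrounded x, y): √((x + 59.9)²+(y − 5.2)²) = 114.81 ≈ 114.79 km. ✓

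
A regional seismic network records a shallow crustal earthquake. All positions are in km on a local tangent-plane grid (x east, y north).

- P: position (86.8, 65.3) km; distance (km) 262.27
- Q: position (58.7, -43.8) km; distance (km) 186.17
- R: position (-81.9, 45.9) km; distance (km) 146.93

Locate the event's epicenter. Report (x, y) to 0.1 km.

x ≈ -120.0 km, y ≈ -96.0 km

Circle about each station: (x − 86.8)² + (y − 65.3)² = 262.27²; (x − 58.7)² + (y + 43.8)² = 186.17²; (x + 81.9)² + (y − 45.9)² = 146.93².
Subtracting the P equation from the Q and R equations removes the quadratic terms:
-56.2 x − 218.2 y = 27692.08
-337.4 x − 38.8 y = 44213.22
Solving the 2×2 system: x ≈ -120.0, y ≈ -96.0 km.
Check against P (with the unrounded x, y): √((x − 86.8)²+(y − 65.3)²) = 262.27 ≈ 262.27 km. ✓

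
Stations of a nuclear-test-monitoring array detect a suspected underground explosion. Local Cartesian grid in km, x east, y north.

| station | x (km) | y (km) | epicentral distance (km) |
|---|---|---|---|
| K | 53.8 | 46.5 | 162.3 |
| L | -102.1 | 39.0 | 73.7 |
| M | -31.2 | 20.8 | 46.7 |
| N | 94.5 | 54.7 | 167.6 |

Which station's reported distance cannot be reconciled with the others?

Solve using three stations at a time. Using L, M, N (subtract circle equations pairwise → linear system) gives (x, y) ≈ (-56.2, -18.7).
Distances from that point to each station vs reported:
  K: calculated 127.8 vs reported 162.3 → residual 34.5 km
  L: calculated 73.7 vs reported 73.7 → residual 0.0 km
  M: calculated 46.7 vs reported 46.7 → residual 0.0 km
  N: calculated 167.6 vs reported 167.6 → residual 0.0 km
L, M, N are mutually consistent (residuals ≈ 0); K is off by 34.5 km.

K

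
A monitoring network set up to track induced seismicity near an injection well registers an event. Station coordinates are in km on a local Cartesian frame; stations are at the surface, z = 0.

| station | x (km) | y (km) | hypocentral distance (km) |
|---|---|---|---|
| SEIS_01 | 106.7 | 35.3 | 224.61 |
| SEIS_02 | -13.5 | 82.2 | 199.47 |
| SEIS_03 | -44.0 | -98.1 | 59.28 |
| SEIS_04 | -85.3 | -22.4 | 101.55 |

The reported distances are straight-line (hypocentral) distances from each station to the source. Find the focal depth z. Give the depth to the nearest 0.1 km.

Each station gives a sphere (x−x_i)² + (y−y_i)² + z² = d_i² (stations at z=0).
Subtracting the SEIS_01 sphere from SEIS_02 and SEIS_03: z² cancels, leaving linear equations in x and y:
-240.4 x + 93.8 y = 4969.48
-301.4 x − 266.8 y = 45864.16
Solving: x ≈ -60.902, y ≈ -103.105 km (keep extra digits for the depth step; rounded: -60.9, -103.1).
Then from the SEIS_01 sphere: z² = 224.61² − (x − 106.7)² − (y − 35.3)² with x = -60.902, y = -103.105, so z ≈ 56.598 ≈ 56.6 km.

z ≈ 56.6 km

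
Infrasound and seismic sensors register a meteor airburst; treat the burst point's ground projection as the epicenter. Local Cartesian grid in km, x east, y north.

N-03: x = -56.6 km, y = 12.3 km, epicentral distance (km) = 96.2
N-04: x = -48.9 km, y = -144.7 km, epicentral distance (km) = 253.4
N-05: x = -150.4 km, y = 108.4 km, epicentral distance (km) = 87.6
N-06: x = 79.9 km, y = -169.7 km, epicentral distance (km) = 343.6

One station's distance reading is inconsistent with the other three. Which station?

Solve using three stations at a time. Using N-03, N-04, N-05 (subtract circle equations pairwise → linear system) gives (x, y) ≈ (-62.8, 108.3).
Distances from that point to each station vs reported:
  N-03: calculated 96.2 vs reported 96.2 → residual 0.0 km
  N-04: calculated 253.4 vs reported 253.4 → residual 0.0 km
  N-05: calculated 87.6 vs reported 87.6 → residual 0.0 km
  N-06: calculated 312.5 vs reported 343.6 → residual 31.1 km
N-03, N-04, N-05 are mutually consistent (residuals ≈ 0); N-06 is off by 31.1 km.

N-06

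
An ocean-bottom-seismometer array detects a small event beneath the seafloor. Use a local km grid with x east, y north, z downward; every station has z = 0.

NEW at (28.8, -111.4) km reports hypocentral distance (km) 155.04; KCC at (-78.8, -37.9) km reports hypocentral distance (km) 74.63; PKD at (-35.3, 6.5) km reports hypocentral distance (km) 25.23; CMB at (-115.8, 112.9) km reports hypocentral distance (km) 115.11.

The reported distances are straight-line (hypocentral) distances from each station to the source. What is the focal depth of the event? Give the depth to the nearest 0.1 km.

z ≈ 15.0 km

Each station gives a sphere (x−x_i)² + (y−y_i)² + z² = d_i² (stations at z=0).
Subtracting the NEW sphere from KCC and PKD: z² cancels, leaving linear equations in x and y:
-215.2 x + 147.0 y = 12874.21
-128.2 x + 235.8 y = 11449.79
Solving: x ≈ -42.404, y ≈ 25.503 km (keep extra digits for the depth step; rounded: -42.4, 25.5).
Then from the NEW sphere: z² = 155.04² − (x − 28.8)² − (y + 111.4)² with x = -42.404, y = 25.503, so z ≈ 14.999 ≈ 15.0 km.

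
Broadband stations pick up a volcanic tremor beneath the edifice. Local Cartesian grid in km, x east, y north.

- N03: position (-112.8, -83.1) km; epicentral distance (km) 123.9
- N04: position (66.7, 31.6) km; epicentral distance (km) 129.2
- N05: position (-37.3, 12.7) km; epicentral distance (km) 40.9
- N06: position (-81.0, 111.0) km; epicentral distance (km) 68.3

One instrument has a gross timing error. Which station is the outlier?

Solve using three stations at a time. Using N04, N05, N06 (subtract circle equations pairwise → linear system) gives (x, y) ≈ (-61.7, 45.5).
Distances from that point to each station vs reported:
  N03: calculated 138.3 vs reported 123.9 → residual 14.4 km
  N04: calculated 129.2 vs reported 129.2 → residual 0.0 km
  N05: calculated 40.9 vs reported 40.9 → residual 0.0 km
  N06: calculated 68.3 vs reported 68.3 → residual 0.0 km
N04, N05, N06 are mutually consistent (residuals ≈ 0); N03 is off by 14.4 km.

N03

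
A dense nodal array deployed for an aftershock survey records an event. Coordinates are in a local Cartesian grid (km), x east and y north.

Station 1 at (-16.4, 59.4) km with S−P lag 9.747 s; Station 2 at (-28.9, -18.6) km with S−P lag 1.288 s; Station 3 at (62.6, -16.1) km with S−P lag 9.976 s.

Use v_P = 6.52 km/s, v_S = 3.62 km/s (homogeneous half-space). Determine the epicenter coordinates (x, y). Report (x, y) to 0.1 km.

Distance from S−P lag: d = Δt · v_P v_S / (v_P − v_S) = Δt · (6.52·3.62)/(6.52−3.62) ≈ 8.1388·Δt.
So d_Station 1 = 79.33, d_Station 2 = 10.48, d_Station 3 = 81.19 km.
Circle about each station: (x + 16.4)² + (y − 59.4)² = 79.33²; (x + 28.9)² + (y + 18.6)² = 10.48²; (x − 62.6)² + (y + 16.1)² = 81.19².
Subtracting the Station 1 equation from the Station 2 and Station 3 equations removes the quadratic terms:
-25.0 x − 156.0 y = 3567.27
158.0 x − 151.0 y = 82.08
Solving the 2×2 system: x ≈ -18.5, y ≈ -19.9 km.
Check against Station 1 (with the unrounded x, y): √((x + 16.4)²+(y − 59.4)²) = 79.33 ≈ 79.33 km. ✓

-18.5 km east, -19.9 km north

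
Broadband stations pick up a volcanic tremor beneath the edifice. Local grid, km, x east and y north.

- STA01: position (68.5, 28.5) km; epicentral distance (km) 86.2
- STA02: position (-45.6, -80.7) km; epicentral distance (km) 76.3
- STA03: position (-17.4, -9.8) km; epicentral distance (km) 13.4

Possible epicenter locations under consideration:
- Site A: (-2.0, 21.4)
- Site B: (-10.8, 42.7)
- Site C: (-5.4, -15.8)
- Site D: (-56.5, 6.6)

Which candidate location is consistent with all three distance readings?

Site C

For each candidate, compare |candidate − station| to the reported distance:
Site A: residuals STA01 15.3, STA02 34.7, STA03 21.4 → max 34.7 km
Site B: residuals STA01 5.6, STA02 51.9, STA03 39.5 → max 51.9 km
Site C: residuals STA01 0.0, STA02 0.0, STA03 0.0 → max 0.0 km
Site D: residuals STA01 40.7, STA02 11.7, STA03 29.0 → max 40.7 km
Only Site C has all residuals ≈ 0.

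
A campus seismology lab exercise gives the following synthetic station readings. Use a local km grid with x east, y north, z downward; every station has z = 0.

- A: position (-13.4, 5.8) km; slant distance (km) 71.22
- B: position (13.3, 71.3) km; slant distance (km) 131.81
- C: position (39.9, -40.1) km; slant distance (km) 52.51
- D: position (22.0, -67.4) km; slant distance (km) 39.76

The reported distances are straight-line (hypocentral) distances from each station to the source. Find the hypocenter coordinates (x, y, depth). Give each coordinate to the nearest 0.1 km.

Each station gives a sphere (x−x_i)² + (y−y_i)² + z² = d_i² (stations at z=0).
Subtracting the A sphere from B and C: z² cancels, leaving linear equations in x and y:
53.4 x + 131.0 y = -7254.21
106.6 x − 91.8 y = 5301.81
Solving: x ≈ 1.516, y ≈ -55.994 km (keep extra digits for the depth step; rounded: 1.5, -56.0).
Then from the A sphere: z² = 71.22² − (x + 13.4)² − (y − 5.8)² with x = 1.516, y = -55.994, so z ≈ 32.114 ≈ 32.1 km.
Check against D (with the unrounded solution): distance 39.76 ≈ 39.76 km. ✓

x ≈ 1.5 km, y ≈ -56.0 km, depth ≈ 32.1 km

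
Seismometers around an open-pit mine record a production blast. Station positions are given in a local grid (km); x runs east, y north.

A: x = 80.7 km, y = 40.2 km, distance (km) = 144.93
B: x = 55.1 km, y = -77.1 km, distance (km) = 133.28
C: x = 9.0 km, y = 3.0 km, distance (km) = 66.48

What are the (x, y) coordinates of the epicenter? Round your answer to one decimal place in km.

(-57.0, -5.0)

Circle about each station: (x − 80.7)² + (y − 40.2)² = 144.93²; (x − 55.1)² + (y + 77.1)² = 133.28²; (x − 9.0)² + (y − 3.0)² = 66.48².
Subtracting the A equation from the B and C equations removes the quadratic terms:
-51.2 x − 234.6 y = 4093.04
-143.4 x − 74.4 y = 8546.58
Solving the 2×2 system: x ≈ -57.0, y ≈ -5.0 km.
Check against A (with the unrounded x, y): √((x − 80.7)²+(y − 40.2)²) = 144.93 ≈ 144.93 km. ✓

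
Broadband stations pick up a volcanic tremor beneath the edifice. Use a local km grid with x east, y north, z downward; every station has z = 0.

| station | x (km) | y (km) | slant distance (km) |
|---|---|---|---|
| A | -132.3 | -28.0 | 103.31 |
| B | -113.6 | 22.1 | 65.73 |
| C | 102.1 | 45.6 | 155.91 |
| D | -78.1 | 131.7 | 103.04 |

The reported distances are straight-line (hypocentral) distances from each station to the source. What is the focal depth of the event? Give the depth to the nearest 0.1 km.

Each station gives a sphere (x−x_i)² + (y−y_i)² + z² = d_i² (stations at z=0).
Subtracting the A sphere from B and C: z² cancels, leaving linear equations in x and y:
37.4 x + 100.2 y = 1458.60
468.8 x + 147.2 y = -19418.49
Solving: x ≈ -52.098, y ≈ 34.003 km (keep extra digits for the depth step; rounded: -52.1, 34.0).
Then from the A sphere: z² = 103.31² − (x + 132.3)² − (y + 28.0)² with x = -52.098, y = 34.003, so z ≈ 19.905 ≈ 19.9 km.
Check against D (with the unrounded solution): distance 103.04 ≈ 103.04 km. ✓

depth ≈ 19.9 km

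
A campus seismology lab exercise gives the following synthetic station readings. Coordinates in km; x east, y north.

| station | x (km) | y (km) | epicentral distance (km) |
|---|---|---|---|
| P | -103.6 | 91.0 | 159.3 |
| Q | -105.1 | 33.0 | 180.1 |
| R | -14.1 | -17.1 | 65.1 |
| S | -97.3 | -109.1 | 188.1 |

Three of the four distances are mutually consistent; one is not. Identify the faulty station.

Q

Solve using three stations at a time. Using P, R, S (subtract circle equations pairwise → linear system) gives (x, y) ≈ (39.2, 20.3).
Distances from that point to each station vs reported:
  P: calculated 159.3 vs reported 159.3 → residual 0.0 km
  Q: calculated 144.8 vs reported 180.1 → residual 35.3 km
  R: calculated 65.1 vs reported 65.1 → residual 0.0 km
  S: calculated 188.1 vs reported 188.1 → residual 0.0 km
P, R, S are mutually consistent (residuals ≈ 0); Q is off by 35.3 km.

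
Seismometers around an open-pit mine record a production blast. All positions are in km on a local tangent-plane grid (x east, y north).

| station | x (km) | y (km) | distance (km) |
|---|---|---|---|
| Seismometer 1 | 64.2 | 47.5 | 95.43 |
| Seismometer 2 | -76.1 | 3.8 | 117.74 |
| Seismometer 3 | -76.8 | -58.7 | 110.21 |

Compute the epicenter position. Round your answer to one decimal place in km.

(32.2, -42.4)

Circle about each station: (x − 64.2)² + (y − 47.5)² = 95.43²; (x + 76.1)² + (y − 3.8)² = 117.74²; (x + 76.8)² + (y + 58.7)² = 110.21².
Subtracting the Seismometer 1 equation from the Seismometer 2 and Seismometer 3 equations removes the quadratic terms:
-280.6 x − 87.4 y = -5328.06
-282.0 x − 212.4 y = -73.32
Solving the 2×2 system: x ≈ 32.2, y ≈ -42.4 km.
Check against Seismometer 1 (with the unrounded x, y): √((x − 64.2)²+(y − 47.5)²) = 95.43 ≈ 95.43 km. ✓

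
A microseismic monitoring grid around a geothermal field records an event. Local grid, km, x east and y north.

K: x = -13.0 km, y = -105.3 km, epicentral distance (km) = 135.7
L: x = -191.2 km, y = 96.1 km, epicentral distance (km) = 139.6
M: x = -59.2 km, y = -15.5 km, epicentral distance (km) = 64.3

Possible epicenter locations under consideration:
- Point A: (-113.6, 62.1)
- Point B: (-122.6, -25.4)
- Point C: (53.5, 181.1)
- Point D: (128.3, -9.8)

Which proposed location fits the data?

For each candidate, compare |candidate − station| to the reported distance:
Point A: residuals K 59.6, L 54.9, M 30.5 → max 59.6 km
Point B: residuals K 0.1, L 0.1, M 0.1 → max 0.1 km
Point C: residuals K 158.3, L 119.4, M 162.3 → max 162.3 km
Point D: residuals K 34.8, L 197.0, M 123.3 → max 197.0 km
Only Point B has all residuals ≈ 0.

Point B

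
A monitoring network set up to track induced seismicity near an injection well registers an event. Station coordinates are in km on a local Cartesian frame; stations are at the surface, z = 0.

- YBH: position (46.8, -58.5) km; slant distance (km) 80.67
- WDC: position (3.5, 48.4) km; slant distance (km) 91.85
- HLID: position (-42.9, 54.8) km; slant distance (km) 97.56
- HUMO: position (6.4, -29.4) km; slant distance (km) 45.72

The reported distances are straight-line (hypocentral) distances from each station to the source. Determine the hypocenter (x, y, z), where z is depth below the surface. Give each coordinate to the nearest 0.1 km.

Each station gives a sphere (x−x_i)² + (y−y_i)² + z² = d_i² (stations at z=0).
Subtracting the YBH sphere from WDC and HLID: z² cancels, leaving linear equations in x and y:
-86.6 x + 213.8 y = -5186.45
-179.4 x + 226.6 y = -3779.34
Solving: x ≈ -19.604, y ≈ -32.199 km (keep extra digits for the depth step; rounded: -19.6, -32.2).
Then from the YBH sphere: z² = 80.67² − (x − 46.8)² − (y + 58.5)² with x = -19.604, y = -32.199, so z ≈ 37.502 ≈ 37.5 km.
Check against HUMO (with the unrounded solution): distance 45.72 ≈ 45.72 km. ✓

(-19.6, -32.2, 37.5)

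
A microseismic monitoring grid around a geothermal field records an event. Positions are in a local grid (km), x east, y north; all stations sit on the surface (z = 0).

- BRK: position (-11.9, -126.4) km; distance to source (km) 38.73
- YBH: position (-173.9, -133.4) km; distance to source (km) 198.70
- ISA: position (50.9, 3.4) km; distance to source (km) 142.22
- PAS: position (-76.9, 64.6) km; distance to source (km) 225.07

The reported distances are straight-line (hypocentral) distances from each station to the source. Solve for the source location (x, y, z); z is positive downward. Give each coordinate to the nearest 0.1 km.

(24.6, -136.1, 8.6)

Each station gives a sphere (x−x_i)² + (y−y_i)² + z² = d_i² (stations at z=0).
Subtracting the BRK sphere from YBH and ISA: z² cancels, leaving linear equations in x and y:
-324.0 x − 14.0 y = -6063.48
125.6 x + 259.6 y = -32242.72
Solving: x ≈ 24.595, y ≈ -136.101 km (keep extra digits for the depth step; rounded: 24.6, -136.1).
Then from the BRK sphere: z² = 38.73² − (x + 11.9)² − (y + 126.4)² with x = 24.595, y = -136.101, so z ≈ 8.603 ≈ 8.6 km.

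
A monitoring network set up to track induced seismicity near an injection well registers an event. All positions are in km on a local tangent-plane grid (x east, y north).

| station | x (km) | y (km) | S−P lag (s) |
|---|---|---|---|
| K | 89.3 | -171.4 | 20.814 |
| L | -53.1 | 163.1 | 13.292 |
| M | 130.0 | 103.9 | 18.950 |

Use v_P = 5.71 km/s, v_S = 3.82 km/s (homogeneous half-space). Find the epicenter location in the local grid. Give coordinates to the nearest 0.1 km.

-67.7 km east, 10.4 km north

Distance from S−P lag: d = Δt · v_P v_S / (v_P − v_S) = Δt · (5.71·3.82)/(5.71−3.82) ≈ 11.5408·Δt.
So d_K = 240.21, d_L = 153.40, d_M = 218.70 km.
Circle about each station: (x − 89.3)² + (y + 171.4)² = 240.21²; (x + 53.1)² + (y − 163.1)² = 153.40²; (x − 130.0)² + (y − 103.9)² = 218.70².
Subtracting pairs of circle equations eliminates x²+y² and gives linear equations (the radical axes):
-284.8 x + 669.0 y = 26238.05
81.4 x + 550.6 y = 213.91
Solving the 2×2 system: x ≈ -67.7, y ≈ 10.4 km.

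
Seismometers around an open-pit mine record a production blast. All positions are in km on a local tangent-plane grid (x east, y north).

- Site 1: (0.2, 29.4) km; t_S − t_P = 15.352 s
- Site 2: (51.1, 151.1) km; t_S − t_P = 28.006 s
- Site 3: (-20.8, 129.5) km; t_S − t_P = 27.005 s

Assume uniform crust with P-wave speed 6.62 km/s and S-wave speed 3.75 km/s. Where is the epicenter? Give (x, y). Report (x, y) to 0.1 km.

56.0 km east, -91.1 km north

Distance from S−P lag: d = Δt · v_P v_S / (v_P − v_S) = Δt · (6.62·3.75)/(6.62−3.75) ≈ 8.6498·Δt.
So d_Site 1 = 132.79, d_Site 2 = 242.25, d_Site 3 = 233.59 km.
Circle about each station: (x − 0.2)² + (y − 29.4)² = 132.79²; (x − 51.1)² + (y − 151.1)² = 242.25²; (x + 20.8)² + (y − 129.5)² = 233.59².
Subtracting pairs of circle equations eliminates x²+y² and gives linear equations (the radical axes):
101.8 x + 243.4 y = -16473.86
-42.0 x + 200.2 y = -20592.61
Solving the 2×2 system: x ≈ 56.0, y ≈ -91.1 km.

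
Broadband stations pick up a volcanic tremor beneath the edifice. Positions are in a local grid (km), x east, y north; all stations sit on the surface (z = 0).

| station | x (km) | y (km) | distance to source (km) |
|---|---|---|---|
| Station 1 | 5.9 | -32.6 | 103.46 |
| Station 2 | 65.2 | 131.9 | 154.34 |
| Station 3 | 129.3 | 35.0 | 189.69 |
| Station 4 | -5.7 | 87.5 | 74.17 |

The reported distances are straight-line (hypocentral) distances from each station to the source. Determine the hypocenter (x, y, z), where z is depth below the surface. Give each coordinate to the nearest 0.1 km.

(-58.0, 43.5, 28.8)

Each station gives a sphere (x−x_i)² + (y−y_i)² + z² = d_i² (stations at z=0).
Subtracting the Station 1 sphere from Station 2 and Station 3: z² cancels, leaving linear equations in x and y:
118.6 x + 329.0 y = 7434.22
246.8 x + 135.2 y = -8432.40
Solving: x ≈ -57.999, y ≈ 43.504 km (keep extra digits for the depth step; rounded: -58.0, 43.5).
Then from the Station 1 sphere: z² = 103.46² − (x − 5.9)² − (y + 32.6)² with x = -57.999, y = 43.504, so z ≈ 28.794 ≈ 28.8 km.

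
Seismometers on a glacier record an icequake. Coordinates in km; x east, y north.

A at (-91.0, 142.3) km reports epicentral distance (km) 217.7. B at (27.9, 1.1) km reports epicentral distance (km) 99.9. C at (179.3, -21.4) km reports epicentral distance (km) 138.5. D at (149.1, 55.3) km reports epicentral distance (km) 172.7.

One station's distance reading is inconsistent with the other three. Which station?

A

Solve using three stations at a time. Using B, C, D (subtract circle equations pairwise → linear system) gives (x, y) ≈ (60.9, -93.1).
Distances from that point to each station vs reported:
  A: calculated 280.2 vs reported 217.7 → residual 62.5 km
  B: calculated 99.8 vs reported 99.9 → residual 0.1 km
  C: calculated 138.4 vs reported 138.5 → residual 0.1 km
  D: calculated 172.7 vs reported 172.7 → residual 0.0 km
B, C, D are mutually consistent (residuals ≈ 0); A is off by 62.5 km.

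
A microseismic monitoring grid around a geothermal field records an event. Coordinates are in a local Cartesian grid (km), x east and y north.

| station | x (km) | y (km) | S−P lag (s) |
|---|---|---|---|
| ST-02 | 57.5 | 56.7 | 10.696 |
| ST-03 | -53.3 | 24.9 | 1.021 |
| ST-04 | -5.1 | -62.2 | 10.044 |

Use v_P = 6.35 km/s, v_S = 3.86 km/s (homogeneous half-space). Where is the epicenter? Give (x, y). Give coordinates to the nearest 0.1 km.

(-44.0, 28.7)

Distance from S−P lag: d = Δt · v_P v_S / (v_P − v_S) = Δt · (6.35·3.86)/(6.35−3.86) ≈ 9.8438·Δt.
So d_ST-02 = 105.29, d_ST-03 = 10.05, d_ST-04 = 98.87 km.
Circle about each station: (x − 57.5)² + (y − 56.7)² = 105.29²; (x + 53.3)² + (y − 24.9)² = 10.05²; (x + 5.1)² + (y + 62.2)² = 98.87².
Subtracting pairs of circle equations eliminates x²+y² and gives linear equations (the radical axes):
-221.6 x − 63.6 y = 7924.74
-125.2 x − 237.8 y = -1315.58
Solving the 2×2 system: x ≈ -44.0, y ≈ 28.7 km.
Check against ST-02 (with the unrounded x, y): √((x − 57.5)²+(y − 56.7)²) = 105.29 ≈ 105.29 km. ✓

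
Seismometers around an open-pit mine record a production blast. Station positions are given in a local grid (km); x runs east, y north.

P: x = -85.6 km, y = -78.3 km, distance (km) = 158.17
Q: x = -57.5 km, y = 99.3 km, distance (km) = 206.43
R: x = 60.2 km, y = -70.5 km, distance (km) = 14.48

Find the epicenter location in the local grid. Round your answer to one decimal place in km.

x ≈ 71.7 km, y ≈ -61.7 km

Circle about each station: (x + 85.6)² + (y + 78.3)² = 158.17²; (x + 57.5)² + (y − 99.3)² = 206.43²; (x − 60.2)² + (y + 70.5)² = 14.48².
Subtracting pairs of circle equations eliminates x²+y² and gives linear equations (the radical axes):
56.2 x + 355.2 y = -17887.11
291.6 x + 15.6 y = 19944.12
Solving the 2×2 system: x ≈ 71.7, y ≈ -61.7 km.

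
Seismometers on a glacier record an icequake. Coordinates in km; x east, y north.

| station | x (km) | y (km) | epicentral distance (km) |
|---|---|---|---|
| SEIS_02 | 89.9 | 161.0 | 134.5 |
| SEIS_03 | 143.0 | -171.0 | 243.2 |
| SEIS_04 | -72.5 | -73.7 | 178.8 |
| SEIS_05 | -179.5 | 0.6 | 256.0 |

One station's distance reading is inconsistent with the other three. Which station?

SEIS_03

Solve using three stations at a time. Using SEIS_02, SEIS_04, SEIS_05 (subtract circle equations pairwise → linear system) gives (x, y) ≈ (75.1, 27.2).
Distances from that point to each station vs reported:
  SEIS_02: calculated 134.6 vs reported 134.5 → residual 0.1 km
  SEIS_03: calculated 209.5 vs reported 243.2 → residual 33.7 km
  SEIS_04: calculated 178.9 vs reported 178.8 → residual 0.1 km
  SEIS_05: calculated 256.0 vs reported 256.0 → residual 0.0 km
SEIS_02, SEIS_04, SEIS_05 are mutually consistent (residuals ≈ 0); SEIS_03 is off by 33.7 km.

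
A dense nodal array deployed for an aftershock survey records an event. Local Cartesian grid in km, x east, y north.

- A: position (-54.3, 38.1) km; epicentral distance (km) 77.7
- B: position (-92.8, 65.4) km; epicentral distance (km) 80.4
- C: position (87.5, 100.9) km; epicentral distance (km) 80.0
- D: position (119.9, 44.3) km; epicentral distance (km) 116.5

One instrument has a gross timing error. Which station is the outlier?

Solve using three stations at a time. Using A, C, D (subtract circle equations pairwise → linear system) gives (x, y) ≈ (9.7, 82.2).
Distances from that point to each station vs reported:
  A: calculated 77.7 vs reported 77.7 → residual 0.0 km
  B: calculated 103.9 vs reported 80.4 → residual 23.5 km
  C: calculated 80.0 vs reported 80.0 → residual 0.0 km
  D: calculated 116.5 vs reported 116.5 → residual 0.0 km
A, C, D are mutually consistent (residuals ≈ 0); B is off by 23.5 km.

B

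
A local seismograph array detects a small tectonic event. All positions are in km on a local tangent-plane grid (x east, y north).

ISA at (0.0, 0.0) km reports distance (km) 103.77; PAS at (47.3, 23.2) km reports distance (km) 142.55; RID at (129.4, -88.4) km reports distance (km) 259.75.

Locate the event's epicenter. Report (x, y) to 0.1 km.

(-93.6, 44.8)

Circle about each station: x² + y² = 103.77²; (x − 47.3)² + (y − 23.2)² = 142.55²; (x − 129.4)² + (y + 88.4)² = 259.75².
Subtracting the ISA equation from the PAS and RID equations removes the quadratic terms:
94.6 x + 46.4 y = -6776.76
258.8 x − 176.8 y = -32142.93
Solving the 2×2 system: x ≈ -93.6, y ≈ 44.8 km.
Check against ISA (with the unrounded x, y): √(x²+y²) = 103.77 ≈ 103.77 km. ✓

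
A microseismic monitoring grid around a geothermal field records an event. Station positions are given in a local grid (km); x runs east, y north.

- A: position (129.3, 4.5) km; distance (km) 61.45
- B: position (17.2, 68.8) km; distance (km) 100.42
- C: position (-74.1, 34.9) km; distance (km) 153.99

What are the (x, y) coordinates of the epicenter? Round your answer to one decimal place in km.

Circle about each station: (x − 129.3)² + (y − 4.5)² = 61.45²; (x − 17.2)² + (y − 68.8)² = 100.42²; (x + 74.1)² + (y − 34.9)² = 153.99².
Subtracting pairs of circle equations eliminates x²+y² and gives linear equations (the radical axes):
-224.2 x + 128.6 y = -18017.53
-406.8 x + 60.8 y = -29966.74
Solving the 2×2 system: x ≈ 71.3, y ≈ -15.8 km.
Check against A (with the unrounded x, y): √((x − 129.3)²+(y − 4.5)²) = 61.44 ≈ 61.45 km. ✓

(71.3, -15.8)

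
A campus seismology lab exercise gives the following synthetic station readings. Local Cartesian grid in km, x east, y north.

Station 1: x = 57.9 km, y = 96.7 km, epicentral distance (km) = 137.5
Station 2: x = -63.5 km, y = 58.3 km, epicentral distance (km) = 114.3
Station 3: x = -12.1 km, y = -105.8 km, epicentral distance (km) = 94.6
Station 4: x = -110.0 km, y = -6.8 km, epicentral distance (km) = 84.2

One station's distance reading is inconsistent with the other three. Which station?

Solve using three stations at a time. Using Station 1, Station 3, Station 4 (subtract circle equations pairwise → linear system) gives (x, y) ≈ (-26.0, -12.2).
Distances from that point to each station vs reported:
  Station 1: calculated 137.5 vs reported 137.5 → residual 0.0 km
  Station 2: calculated 79.9 vs reported 114.3 → residual 34.4 km
  Station 3: calculated 94.6 vs reported 94.6 → residual 0.0 km
  Station 4: calculated 84.2 vs reported 84.2 → residual 0.0 km
Station 1, Station 3, Station 4 are mutually consistent (residuals ≈ 0); Station 2 is off by 34.4 km.

Station 2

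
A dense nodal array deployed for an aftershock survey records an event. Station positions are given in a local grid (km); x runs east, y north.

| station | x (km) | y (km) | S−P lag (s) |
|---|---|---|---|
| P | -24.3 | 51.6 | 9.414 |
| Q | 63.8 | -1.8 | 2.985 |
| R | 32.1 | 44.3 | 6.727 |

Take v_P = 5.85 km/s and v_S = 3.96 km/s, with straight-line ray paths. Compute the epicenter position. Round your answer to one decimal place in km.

Distance from S−P lag: d = Δt · v_P v_S / (v_P − v_S) = Δt · (5.85·3.96)/(5.85−3.96) ≈ 12.2571·Δt.
So d_P = 115.39, d_Q = 36.59, d_R = 82.45 km.
Circle about each station: (x + 24.3)² + (y − 51.6)² = 115.39²; (x − 63.8)² + (y + 1.8)² = 36.59²; (x − 32.1)² + (y − 44.3)² = 82.45².
Subtracting the P equation from the Q and R equations removes the quadratic terms:
176.2 x − 106.8 y = 12796.65
112.8 x − 14.6 y = 6256.70
Solving the 2×2 system: x ≈ 50.8, y ≈ -36.0 km.

50.8 km east, -36.0 km north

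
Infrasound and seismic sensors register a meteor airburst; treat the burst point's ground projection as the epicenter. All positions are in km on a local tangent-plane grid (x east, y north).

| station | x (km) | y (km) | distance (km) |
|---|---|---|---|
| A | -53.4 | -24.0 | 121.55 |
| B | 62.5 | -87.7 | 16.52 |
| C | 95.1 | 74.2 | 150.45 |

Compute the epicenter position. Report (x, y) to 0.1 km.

Circle about each station: (x + 53.4)² + (y + 24.0)² = 121.55²; (x − 62.5)² + (y + 87.7)² = 16.52²; (x − 95.1)² + (y − 74.2)² = 150.45².
Subtracting pairs of circle equations eliminates x²+y² and gives linear equations (the radical axes):
231.8 x − 127.4 y = 22671.47
297.0 x + 196.4 y = 3261.29
Solving the 2×2 system: x ≈ 58.4, y ≈ -71.7 km.

58.4 km east, -71.7 km north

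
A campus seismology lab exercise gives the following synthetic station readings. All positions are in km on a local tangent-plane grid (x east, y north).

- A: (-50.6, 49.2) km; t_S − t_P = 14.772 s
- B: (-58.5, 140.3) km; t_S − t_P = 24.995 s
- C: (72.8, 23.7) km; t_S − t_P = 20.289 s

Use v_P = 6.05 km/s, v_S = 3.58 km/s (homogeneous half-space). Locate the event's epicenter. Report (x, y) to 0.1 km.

Distance from S−P lag: d = Δt · v_P v_S / (v_P − v_S) = Δt · (6.05·3.58)/(6.05−3.58) ≈ 8.7688·Δt.
So d_A = 129.53, d_B = 219.18, d_C = 177.91 km.
Circle about each station: (x + 50.6)² + (y − 49.2)² = 129.53²; (x + 58.5)² + (y − 140.3)² = 219.18²; (x − 72.8)² + (y − 23.7)² = 177.91².
Subtracting pairs of circle equations eliminates x²+y² and gives linear equations (the radical axes):
-15.8 x + 182.2 y = -13136.51
246.8 x − 51.0 y = -13993.42
Solving the 2×2 system: x ≈ -72.9, y ≈ -78.4 km.

-72.9 km east, -78.4 km north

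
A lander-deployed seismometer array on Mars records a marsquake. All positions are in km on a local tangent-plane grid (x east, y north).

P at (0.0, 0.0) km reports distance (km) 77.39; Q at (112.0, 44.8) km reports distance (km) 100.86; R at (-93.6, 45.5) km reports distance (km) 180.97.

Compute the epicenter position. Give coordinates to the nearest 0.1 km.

63.8 km east, -43.8 km north

Circle about each station: x² + y² = 77.39²; (x − 112.0)² + (y − 44.8)² = 100.86²; (x + 93.6)² + (y − 45.5)² = 180.97².
Subtracting the P equation from the Q and R equations removes the quadratic terms:
224.0 x + 89.6 y = 10367.51
-187.2 x + 91.0 y = -15929.72
Solving the 2×2 system: x ≈ 63.8, y ≈ -43.8 km.
Check against P (with the unrounded x, y): √(x²+y²) = 77.39 ≈ 77.39 km. ✓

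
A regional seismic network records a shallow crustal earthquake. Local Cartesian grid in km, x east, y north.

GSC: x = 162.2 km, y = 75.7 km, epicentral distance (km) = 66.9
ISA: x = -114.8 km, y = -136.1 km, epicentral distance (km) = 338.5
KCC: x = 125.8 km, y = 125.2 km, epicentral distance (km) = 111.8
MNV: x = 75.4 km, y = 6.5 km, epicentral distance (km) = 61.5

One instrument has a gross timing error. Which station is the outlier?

ISA

Solve using three stations at a time. Using GSC, KCC, MNV (subtract circle equations pairwise → linear system) gives (x, y) ≈ (136.5, 13.9).
Distances from that point to each station vs reported:
  GSC: calculated 66.9 vs reported 66.9 → residual 0.0 km
  ISA: calculated 292.7 vs reported 338.5 → residual 45.8 km
  KCC: calculated 111.8 vs reported 111.8 → residual 0.0 km
  MNV: calculated 61.5 vs reported 61.5 → residual 0.0 km
GSC, KCC, MNV are mutually consistent (residuals ≈ 0); ISA is off by 45.8 km.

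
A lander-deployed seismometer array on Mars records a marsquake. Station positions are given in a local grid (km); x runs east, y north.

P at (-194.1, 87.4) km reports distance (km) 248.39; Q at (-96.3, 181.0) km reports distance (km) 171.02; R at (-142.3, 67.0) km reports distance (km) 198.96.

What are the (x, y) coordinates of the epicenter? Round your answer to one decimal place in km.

54.0 km east, 99.4 km north

Circle about each station: (x + 194.1)² + (y − 87.4)² = 248.39²; (x + 96.3)² + (y − 181.0)² = 171.02²; (x + 142.3)² + (y − 67.0)² = 198.96².
Subtracting the P equation from the Q and R equations removes the quadratic terms:
195.6 x + 187.2 y = 29170.87
103.6 x − 40.8 y = 1537.23
Solving the 2×2 system: x ≈ 54.0, y ≈ 99.4 km.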